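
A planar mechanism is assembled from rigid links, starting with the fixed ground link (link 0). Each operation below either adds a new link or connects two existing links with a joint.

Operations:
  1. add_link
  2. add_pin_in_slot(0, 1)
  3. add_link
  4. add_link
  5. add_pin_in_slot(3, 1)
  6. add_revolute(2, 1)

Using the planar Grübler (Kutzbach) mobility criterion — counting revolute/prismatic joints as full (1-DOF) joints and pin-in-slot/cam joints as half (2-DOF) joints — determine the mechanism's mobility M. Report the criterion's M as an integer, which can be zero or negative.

[1;0;0] (link 0 is ground)
L+ [2;0;0]
PS(0,1)∈J2 [2;0;1]
L+ [3;0;1]
L+ [4;0;1]
PS(3,1)∈J2 [4;0;2]
R(2,1)∈J1 [4;1;2]
mobility = 9 − 2 − 2 = 5

M = 5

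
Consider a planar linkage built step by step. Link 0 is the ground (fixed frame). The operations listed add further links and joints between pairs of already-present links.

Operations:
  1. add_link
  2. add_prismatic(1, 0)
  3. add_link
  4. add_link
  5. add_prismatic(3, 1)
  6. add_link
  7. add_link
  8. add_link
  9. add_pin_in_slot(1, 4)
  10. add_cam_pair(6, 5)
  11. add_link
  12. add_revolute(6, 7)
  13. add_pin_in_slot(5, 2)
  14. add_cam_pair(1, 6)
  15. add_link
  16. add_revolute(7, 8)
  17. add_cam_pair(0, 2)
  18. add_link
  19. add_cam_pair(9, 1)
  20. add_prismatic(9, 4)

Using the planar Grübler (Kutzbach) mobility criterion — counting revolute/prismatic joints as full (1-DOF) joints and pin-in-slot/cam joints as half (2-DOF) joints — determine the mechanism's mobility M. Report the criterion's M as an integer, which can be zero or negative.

M = 11

L=1 J1=0 J2=0
add link → L=2 J1=0 J2=0
P@1,0 dof=1 J1 → L=2 J1=1 J2=0
add link → L=3 J1=1 J2=0
add link → L=4 J1=1 J2=0
P@3,1 dof=1 J1 → L=4 J1=2 J2=0
add link → L=5 J1=2 J2=0
add link → L=6 J1=2 J2=0
add link → L=7 J1=2 J2=0
PS@1,4 dof=2 J2 → L=7 J1=2 J2=1
C@6,5 dof=2 J2 → L=7 J1=2 J2=2
add link → L=8 J1=2 J2=2
R@6,7 dof=1 J1 → L=8 J1=3 J2=2
PS@5,2 dof=2 J2 → L=8 J1=3 J2=3
C@1,6 dof=2 J2 → L=8 J1=3 J2=4
add link → L=9 J1=3 J2=4
R@7,8 dof=1 J1 → L=9 J1=4 J2=4
C@0,2 dof=2 J2 → L=9 J1=4 J2=5
add link → L=10 J1=4 J2=5
C@9,1 dof=2 J2 → L=10 J1=4 J2=6
P@9,4 dof=1 J1 → L=10 J1=5 J2=6
M=3(L−1)−2J1−J2=3·9−2·5−6=11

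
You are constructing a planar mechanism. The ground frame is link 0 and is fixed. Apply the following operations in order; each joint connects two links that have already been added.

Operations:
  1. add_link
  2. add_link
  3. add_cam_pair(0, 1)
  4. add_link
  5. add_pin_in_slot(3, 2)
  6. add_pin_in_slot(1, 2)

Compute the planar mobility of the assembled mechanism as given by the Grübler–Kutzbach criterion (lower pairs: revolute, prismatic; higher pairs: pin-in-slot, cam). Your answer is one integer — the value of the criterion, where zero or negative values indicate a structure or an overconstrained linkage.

ground; <1,0,0>
#1 <2,0,0>
#2 <3,0,0>
C:0↔1 J2 <3,0,1>
#3 <4,0,1>
PS:3↔2 J2 <4,0,2>
PS:1↔2 J2 <4,0,3>
3×3 − 2×0 − 1×3 = 6

M = 6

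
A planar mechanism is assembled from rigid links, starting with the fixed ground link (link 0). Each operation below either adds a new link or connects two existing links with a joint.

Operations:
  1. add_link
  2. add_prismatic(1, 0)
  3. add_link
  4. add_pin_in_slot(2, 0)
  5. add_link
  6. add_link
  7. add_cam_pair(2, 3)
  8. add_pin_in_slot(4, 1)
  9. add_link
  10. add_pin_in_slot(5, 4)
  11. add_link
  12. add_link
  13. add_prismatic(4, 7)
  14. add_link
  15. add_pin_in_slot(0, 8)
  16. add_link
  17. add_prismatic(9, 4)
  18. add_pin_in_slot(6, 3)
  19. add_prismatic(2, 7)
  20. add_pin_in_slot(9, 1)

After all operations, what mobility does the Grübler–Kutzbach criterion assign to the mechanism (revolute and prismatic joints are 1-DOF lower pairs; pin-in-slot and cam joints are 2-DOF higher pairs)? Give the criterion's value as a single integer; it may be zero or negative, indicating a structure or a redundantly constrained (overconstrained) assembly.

M = 12

ground; <1,0,0>
#1 <2,0,0>
P:1↔0 J1 <2,1,0>
#2 <3,1,0>
PS:2↔0 J2 <3,1,1>
#3 <4,1,1>
#4 <5,1,1>
C:2↔3 J2 <5,1,2>
PS:4↔1 J2 <5,1,3>
#5 <6,1,3>
PS:5↔4 J2 <6,1,4>
#6 <7,1,4>
#7 <8,1,4>
P:4↔7 J1 <8,2,4>
#8 <9,2,4>
PS:0↔8 J2 <9,2,5>
#9 <10,2,5>
P:9↔4 J1 <10,3,5>
PS:6↔3 J2 <10,3,6>
P:2↔7 J1 <10,4,6>
PS:9↔1 J2 <10,4,7>
3×9 − 2×4 − 1×7 = 12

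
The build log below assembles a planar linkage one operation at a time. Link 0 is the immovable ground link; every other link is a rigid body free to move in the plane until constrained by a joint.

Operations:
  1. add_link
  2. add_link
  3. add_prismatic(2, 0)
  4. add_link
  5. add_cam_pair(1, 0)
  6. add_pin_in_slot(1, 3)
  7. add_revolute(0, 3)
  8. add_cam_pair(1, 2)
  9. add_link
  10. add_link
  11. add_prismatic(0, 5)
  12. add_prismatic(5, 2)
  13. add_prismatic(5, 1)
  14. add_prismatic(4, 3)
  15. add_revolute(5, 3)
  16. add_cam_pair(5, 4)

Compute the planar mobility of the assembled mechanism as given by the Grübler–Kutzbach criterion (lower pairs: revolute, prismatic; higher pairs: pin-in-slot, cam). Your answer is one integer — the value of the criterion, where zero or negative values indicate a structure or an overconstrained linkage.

[1;0;0] (link 0 is ground)
L+ [2;0;0]
L+ [3;0;0]
P(2,0)∈J1 [3;1;0]
L+ [4;1;0]
C(1,0)∈J2 [4;1;1]
PS(1,3)∈J2 [4;1;2]
R(0,3)∈J1 [4;2;2]
C(1,2)∈J2 [4;2;3]
L+ [5;2;3]
L+ [6;2;3]
P(0,5)∈J1 [6;3;3]
P(5,2)∈J1 [6;4;3]
P(5,1)∈J1 [6;5;3]
P(4,3)∈J1 [6;6;3]
R(5,3)∈J1 [6;7;3]
C(5,4)∈J2 [6;7;4]
mobility = 15 − 14 − 4 = -3

M = -3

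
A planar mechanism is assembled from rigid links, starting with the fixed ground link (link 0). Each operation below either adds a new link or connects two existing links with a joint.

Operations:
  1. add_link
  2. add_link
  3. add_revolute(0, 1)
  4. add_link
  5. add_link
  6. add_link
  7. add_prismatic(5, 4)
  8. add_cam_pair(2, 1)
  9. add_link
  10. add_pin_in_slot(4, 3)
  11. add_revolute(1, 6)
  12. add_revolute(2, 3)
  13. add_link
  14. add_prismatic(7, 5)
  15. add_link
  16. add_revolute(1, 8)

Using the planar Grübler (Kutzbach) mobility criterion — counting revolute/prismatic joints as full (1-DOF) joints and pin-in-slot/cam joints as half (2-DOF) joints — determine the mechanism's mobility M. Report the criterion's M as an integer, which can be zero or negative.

M = 10

(L,J1,J2)=(1,0,0); link0 fixed
link1: (2,0,0)
link2: (3,0,0)
R 0-1 [J1]: (3,1,0)
link3: (4,1,0)
link4: (5,1,0)
link5: (6,1,0)
P 5-4 [J1]: (6,2,0)
C 2-1 [J2]: (6,2,1)
link6: (7,2,1)
PS 4-3 [J2]: (7,2,2)
R 1-6 [J1]: (7,3,2)
R 2-3 [J1]: (7,4,2)
link7: (8,4,2)
P 7-5 [J1]: (8,5,2)
link8: (9,5,2)
R 1-8 [J1]: (9,6,2)
Grübler: 3·8 − 2·6 − 2 = 10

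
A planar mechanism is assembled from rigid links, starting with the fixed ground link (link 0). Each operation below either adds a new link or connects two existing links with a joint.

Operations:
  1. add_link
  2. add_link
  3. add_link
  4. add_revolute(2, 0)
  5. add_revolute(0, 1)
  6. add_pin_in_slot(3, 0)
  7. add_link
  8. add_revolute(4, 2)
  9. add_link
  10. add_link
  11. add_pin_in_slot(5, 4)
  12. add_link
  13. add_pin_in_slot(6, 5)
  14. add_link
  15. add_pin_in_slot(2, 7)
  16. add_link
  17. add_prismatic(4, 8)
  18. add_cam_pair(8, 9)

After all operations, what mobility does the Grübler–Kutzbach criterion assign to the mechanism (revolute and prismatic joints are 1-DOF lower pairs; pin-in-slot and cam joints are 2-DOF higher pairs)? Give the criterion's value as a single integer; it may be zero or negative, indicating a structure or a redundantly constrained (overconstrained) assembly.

(L,J1,J2)=(1,0,0); link0 fixed
link1: (2,0,0)
link2: (3,0,0)
link3: (4,0,0)
R 2-0 [J1]: (4,1,0)
R 0-1 [J1]: (4,2,0)
PS 3-0 [J2]: (4,2,1)
link4: (5,2,1)
R 4-2 [J1]: (5,3,1)
link5: (6,3,1)
link6: (7,3,1)
PS 5-4 [J2]: (7,3,2)
link7: (8,3,2)
PS 6-5 [J2]: (8,3,3)
link8: (9,3,3)
PS 2-7 [J2]: (9,3,4)
link9: (10,3,4)
P 4-8 [J1]: (10,4,4)
C 8-9 [J2]: (10,4,5)
Grübler: 3·9 − 2·4 − 5 = 14

M = 14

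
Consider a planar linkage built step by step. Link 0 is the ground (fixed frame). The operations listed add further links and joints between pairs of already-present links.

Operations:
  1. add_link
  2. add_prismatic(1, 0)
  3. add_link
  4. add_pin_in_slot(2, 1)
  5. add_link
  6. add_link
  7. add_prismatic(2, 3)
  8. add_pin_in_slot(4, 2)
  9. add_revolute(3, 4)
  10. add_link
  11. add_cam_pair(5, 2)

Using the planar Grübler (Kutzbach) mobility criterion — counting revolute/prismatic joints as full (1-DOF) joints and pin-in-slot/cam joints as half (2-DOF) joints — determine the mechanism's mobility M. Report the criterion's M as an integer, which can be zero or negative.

link 0 = ground. State L|J1|J2 = 1|0|0
+link1  2|0|0
P(1,0) f=1→J1  2|1|0
+link2  3|1|0
PS(2,1) f=2→J2  3|1|1
+link3  4|1|1
+link4  5|1|1
P(2,3) f=1→J1  5|2|1
PS(4,2) f=2→J2  5|2|2
R(3,4) f=1→J1  5|3|2
+link5  6|3|2
C(5,2) f=2→J2  6|3|3
M = 3(6−1)−2·3−3 = 15−6−3 = 6

M = 6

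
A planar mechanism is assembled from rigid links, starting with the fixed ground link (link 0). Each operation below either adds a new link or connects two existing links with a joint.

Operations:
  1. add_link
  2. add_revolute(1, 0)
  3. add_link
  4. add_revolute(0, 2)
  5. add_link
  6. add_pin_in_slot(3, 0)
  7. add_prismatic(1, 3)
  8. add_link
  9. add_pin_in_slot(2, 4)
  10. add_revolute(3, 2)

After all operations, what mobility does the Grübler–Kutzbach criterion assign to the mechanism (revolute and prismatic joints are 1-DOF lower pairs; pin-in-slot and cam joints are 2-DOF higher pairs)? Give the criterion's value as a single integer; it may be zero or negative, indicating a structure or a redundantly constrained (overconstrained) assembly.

[1;0;0] (link 0 is ground)
L+ [2;0;0]
R(1,0)∈J1 [2;1;0]
L+ [3;1;0]
R(0,2)∈J1 [3;2;0]
L+ [4;2;0]
PS(3,0)∈J2 [4;2;1]
P(1,3)∈J1 [4;3;1]
L+ [5;3;1]
PS(2,4)∈J2 [5;3;2]
R(3,2)∈J1 [5;4;2]
mobility = 12 − 8 − 2 = 2

M = 2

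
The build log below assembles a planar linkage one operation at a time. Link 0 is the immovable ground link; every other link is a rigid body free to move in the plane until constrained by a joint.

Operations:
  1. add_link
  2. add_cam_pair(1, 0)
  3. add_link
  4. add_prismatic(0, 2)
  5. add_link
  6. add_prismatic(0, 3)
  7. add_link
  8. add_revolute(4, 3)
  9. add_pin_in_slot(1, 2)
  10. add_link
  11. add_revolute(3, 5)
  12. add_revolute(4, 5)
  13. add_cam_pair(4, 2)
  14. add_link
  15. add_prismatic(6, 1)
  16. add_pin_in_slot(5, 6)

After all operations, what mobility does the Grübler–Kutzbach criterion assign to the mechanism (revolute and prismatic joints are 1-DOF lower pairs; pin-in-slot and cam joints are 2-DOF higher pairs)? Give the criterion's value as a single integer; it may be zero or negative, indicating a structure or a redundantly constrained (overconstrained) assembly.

L=1 J1=0 J2=0
add link → L=2 J1=0 J2=0
C@1,0 dof=2 J2 → L=2 J1=0 J2=1
add link → L=3 J1=0 J2=1
P@0,2 dof=1 J1 → L=3 J1=1 J2=1
add link → L=4 J1=1 J2=1
P@0,3 dof=1 J1 → L=4 J1=2 J2=1
add link → L=5 J1=2 J2=1
R@4,3 dof=1 J1 → L=5 J1=3 J2=1
PS@1,2 dof=2 J2 → L=5 J1=3 J2=2
add link → L=6 J1=3 J2=2
R@3,5 dof=1 J1 → L=6 J1=4 J2=2
R@4,5 dof=1 J1 → L=6 J1=5 J2=2
C@4,2 dof=2 J2 → L=6 J1=5 J2=3
add link → L=7 J1=5 J2=3
P@6,1 dof=1 J1 → L=7 J1=6 J2=3
PS@5,6 dof=2 J2 → L=7 J1=6 J2=4
M=3(L−1)−2J1−J2=3·6−2·6−4=2

M = 2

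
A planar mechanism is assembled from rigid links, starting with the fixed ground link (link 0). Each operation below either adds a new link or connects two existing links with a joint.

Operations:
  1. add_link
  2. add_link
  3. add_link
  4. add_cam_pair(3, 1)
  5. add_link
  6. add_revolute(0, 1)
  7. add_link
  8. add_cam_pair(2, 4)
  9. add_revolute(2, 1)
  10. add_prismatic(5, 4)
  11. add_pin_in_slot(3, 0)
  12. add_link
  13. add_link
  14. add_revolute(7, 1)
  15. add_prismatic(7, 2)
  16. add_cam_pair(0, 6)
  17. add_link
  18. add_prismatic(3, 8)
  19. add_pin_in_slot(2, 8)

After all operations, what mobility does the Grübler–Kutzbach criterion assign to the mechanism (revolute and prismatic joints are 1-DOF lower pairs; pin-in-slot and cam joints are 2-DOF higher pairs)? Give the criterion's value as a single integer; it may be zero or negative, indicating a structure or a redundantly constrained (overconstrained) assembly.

L=1 J1=0 J2=0
add link → L=2 J1=0 J2=0
add link → L=3 J1=0 J2=0
add link → L=4 J1=0 J2=0
C@3,1 dof=2 J2 → L=4 J1=0 J2=1
add link → L=5 J1=0 J2=1
R@0,1 dof=1 J1 → L=5 J1=1 J2=1
add link → L=6 J1=1 J2=1
C@2,4 dof=2 J2 → L=6 J1=1 J2=2
R@2,1 dof=1 J1 → L=6 J1=2 J2=2
P@5,4 dof=1 J1 → L=6 J1=3 J2=2
PS@3,0 dof=2 J2 → L=6 J1=3 J2=3
add link → L=7 J1=3 J2=3
add link → L=8 J1=3 J2=3
R@7,1 dof=1 J1 → L=8 J1=4 J2=3
P@7,2 dof=1 J1 → L=8 J1=5 J2=3
C@0,6 dof=2 J2 → L=8 J1=5 J2=4
add link → L=9 J1=5 J2=4
P@3,8 dof=1 J1 → L=9 J1=6 J2=4
PS@2,8 dof=2 J2 → L=9 J1=6 J2=5
M=3(L−1)−2J1−J2=3·8−2·6−5=7

M = 7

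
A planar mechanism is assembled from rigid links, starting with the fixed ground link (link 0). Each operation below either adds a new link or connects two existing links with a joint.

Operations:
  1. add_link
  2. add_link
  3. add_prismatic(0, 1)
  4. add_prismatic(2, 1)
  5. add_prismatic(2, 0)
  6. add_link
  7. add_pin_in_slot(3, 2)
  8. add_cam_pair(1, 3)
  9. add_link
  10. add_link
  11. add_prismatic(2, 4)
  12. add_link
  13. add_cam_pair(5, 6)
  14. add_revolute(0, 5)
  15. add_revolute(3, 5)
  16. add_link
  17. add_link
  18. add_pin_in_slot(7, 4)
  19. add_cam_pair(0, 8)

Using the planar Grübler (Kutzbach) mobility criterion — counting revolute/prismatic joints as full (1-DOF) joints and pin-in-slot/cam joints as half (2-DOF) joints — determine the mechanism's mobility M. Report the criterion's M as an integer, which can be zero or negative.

M = 7

link 0 = ground. State L|J1|J2 = 1|0|0
+link1  2|0|0
+link2  3|0|0
P(0,1) f=1→J1  3|1|0
P(2,1) f=1→J1  3|2|0
P(2,0) f=1→J1  3|3|0
+link3  4|3|0
PS(3,2) f=2→J2  4|3|1
C(1,3) f=2→J2  4|3|2
+link4  5|3|2
+link5  6|3|2
P(2,4) f=1→J1  6|4|2
+link6  7|4|2
C(5,6) f=2→J2  7|4|3
R(0,5) f=1→J1  7|5|3
R(3,5) f=1→J1  7|6|3
+link7  8|6|3
+link8  9|6|3
PS(7,4) f=2→J2  9|6|4
C(0,8) f=2→J2  9|6|5
M = 3(9−1)−2·6−5 = 24−12−5 = 7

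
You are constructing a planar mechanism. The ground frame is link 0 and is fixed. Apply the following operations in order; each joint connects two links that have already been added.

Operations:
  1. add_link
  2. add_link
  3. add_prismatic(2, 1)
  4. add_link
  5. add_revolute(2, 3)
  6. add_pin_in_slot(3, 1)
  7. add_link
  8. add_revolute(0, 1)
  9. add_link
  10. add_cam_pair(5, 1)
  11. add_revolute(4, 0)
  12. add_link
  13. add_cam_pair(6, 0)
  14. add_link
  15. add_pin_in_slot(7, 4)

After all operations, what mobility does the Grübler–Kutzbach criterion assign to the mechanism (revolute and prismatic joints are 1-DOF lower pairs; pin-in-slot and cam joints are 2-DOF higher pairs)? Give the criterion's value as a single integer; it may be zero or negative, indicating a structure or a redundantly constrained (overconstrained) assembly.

L=1 J1=0 J2=0
add link → L=2 J1=0 J2=0
add link → L=3 J1=0 J2=0
P@2,1 dof=1 J1 → L=3 J1=1 J2=0
add link → L=4 J1=1 J2=0
R@2,3 dof=1 J1 → L=4 J1=2 J2=0
PS@3,1 dof=2 J2 → L=4 J1=2 J2=1
add link → L=5 J1=2 J2=1
R@0,1 dof=1 J1 → L=5 J1=3 J2=1
add link → L=6 J1=3 J2=1
C@5,1 dof=2 J2 → L=6 J1=3 J2=2
R@4,0 dof=1 J1 → L=6 J1=4 J2=2
add link → L=7 J1=4 J2=2
C@6,0 dof=2 J2 → L=7 J1=4 J2=3
add link → L=8 J1=4 J2=3
PS@7,4 dof=2 J2 → L=8 J1=4 J2=4
M=3(L−1)−2J1−J2=3·7−2·4−4=9

M = 9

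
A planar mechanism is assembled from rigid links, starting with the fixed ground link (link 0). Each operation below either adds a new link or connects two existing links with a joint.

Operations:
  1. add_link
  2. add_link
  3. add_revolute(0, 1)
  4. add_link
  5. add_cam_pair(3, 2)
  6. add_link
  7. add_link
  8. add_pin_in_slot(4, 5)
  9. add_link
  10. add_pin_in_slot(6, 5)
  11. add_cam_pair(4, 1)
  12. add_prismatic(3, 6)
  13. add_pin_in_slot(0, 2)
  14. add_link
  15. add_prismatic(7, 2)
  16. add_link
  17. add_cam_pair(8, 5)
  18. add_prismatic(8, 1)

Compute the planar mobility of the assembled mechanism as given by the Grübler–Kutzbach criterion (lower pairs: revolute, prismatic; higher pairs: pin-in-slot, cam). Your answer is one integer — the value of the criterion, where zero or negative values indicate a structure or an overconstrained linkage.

M = 10

ground; <1,0,0>
#1 <2,0,0>
#2 <3,0,0>
R:0↔1 J1 <3,1,0>
#3 <4,1,0>
C:3↔2 J2 <4,1,1>
#4 <5,1,1>
#5 <6,1,1>
PS:4↔5 J2 <6,1,2>
#6 <7,1,2>
PS:6↔5 J2 <7,1,3>
C:4↔1 J2 <7,1,4>
P:3↔6 J1 <7,2,4>
PS:0↔2 J2 <7,2,5>
#7 <8,2,5>
P:7↔2 J1 <8,3,5>
#8 <9,3,5>
C:8↔5 J2 <9,3,6>
P:8↔1 J1 <9,4,6>
3×8 − 2×4 − 1×6 = 10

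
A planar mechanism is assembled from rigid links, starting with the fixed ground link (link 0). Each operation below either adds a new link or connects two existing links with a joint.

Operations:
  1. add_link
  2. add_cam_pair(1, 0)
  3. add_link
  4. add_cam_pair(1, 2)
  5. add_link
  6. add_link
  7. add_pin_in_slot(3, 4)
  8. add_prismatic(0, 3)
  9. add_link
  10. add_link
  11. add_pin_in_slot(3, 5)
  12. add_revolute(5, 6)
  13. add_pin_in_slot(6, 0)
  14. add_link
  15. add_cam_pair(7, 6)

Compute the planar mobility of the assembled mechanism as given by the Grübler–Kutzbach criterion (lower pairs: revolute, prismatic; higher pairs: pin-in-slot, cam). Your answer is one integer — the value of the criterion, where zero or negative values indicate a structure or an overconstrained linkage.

M = 11

(L,J1,J2)=(1,0,0); link0 fixed
link1: (2,0,0)
C 1-0 [J2]: (2,0,1)
link2: (3,0,1)
C 1-2 [J2]: (3,0,2)
link3: (4,0,2)
link4: (5,0,2)
PS 3-4 [J2]: (5,0,3)
P 0-3 [J1]: (5,1,3)
link5: (6,1,3)
link6: (7,1,3)
PS 3-5 [J2]: (7,1,4)
R 5-6 [J1]: (7,2,4)
PS 6-0 [J2]: (7,2,5)
link7: (8,2,5)
C 7-6 [J2]: (8,2,6)
Grübler: 3·7 − 2·2 − 6 = 11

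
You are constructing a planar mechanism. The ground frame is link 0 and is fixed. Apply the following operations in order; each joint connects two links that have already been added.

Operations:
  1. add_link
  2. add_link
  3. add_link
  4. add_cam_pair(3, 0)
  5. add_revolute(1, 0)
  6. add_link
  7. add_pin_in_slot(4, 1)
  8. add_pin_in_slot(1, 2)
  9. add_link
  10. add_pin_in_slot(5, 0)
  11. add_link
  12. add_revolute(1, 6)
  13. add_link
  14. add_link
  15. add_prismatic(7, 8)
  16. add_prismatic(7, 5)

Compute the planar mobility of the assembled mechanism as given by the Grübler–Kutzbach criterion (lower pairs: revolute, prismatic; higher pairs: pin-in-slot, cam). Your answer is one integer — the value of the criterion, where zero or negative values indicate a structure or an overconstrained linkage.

L=1 J1=0 J2=0
add link → L=2 J1=0 J2=0
add link → L=3 J1=0 J2=0
add link → L=4 J1=0 J2=0
C@3,0 dof=2 J2 → L=4 J1=0 J2=1
R@1,0 dof=1 J1 → L=4 J1=1 J2=1
add link → L=5 J1=1 J2=1
PS@4,1 dof=2 J2 → L=5 J1=1 J2=2
PS@1,2 dof=2 J2 → L=5 J1=1 J2=3
add link → L=6 J1=1 J2=3
PS@5,0 dof=2 J2 → L=6 J1=1 J2=4
add link → L=7 J1=1 J2=4
R@1,6 dof=1 J1 → L=7 J1=2 J2=4
add link → L=8 J1=2 J2=4
add link → L=9 J1=2 J2=4
P@7,8 dof=1 J1 → L=9 J1=3 J2=4
P@7,5 dof=1 J1 → L=9 J1=4 J2=4
M=3(L−1)−2J1−J2=3·8−2·4−4=12

M = 12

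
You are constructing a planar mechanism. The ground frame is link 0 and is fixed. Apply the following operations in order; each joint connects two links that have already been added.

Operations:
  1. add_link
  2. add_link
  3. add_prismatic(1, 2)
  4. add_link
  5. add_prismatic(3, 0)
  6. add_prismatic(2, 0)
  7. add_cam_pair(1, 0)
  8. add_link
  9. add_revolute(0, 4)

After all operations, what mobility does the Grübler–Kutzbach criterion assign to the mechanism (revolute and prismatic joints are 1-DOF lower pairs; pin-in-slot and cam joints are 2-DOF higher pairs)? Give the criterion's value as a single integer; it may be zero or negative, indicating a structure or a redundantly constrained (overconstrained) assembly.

M = 3

(L,J1,J2)=(1,0,0); link0 fixed
link1: (2,0,0)
link2: (3,0,0)
P 1-2 [J1]: (3,1,0)
link3: (4,1,0)
P 3-0 [J1]: (4,2,0)
P 2-0 [J1]: (4,3,0)
C 1-0 [J2]: (4,3,1)
link4: (5,3,1)
R 0-4 [J1]: (5,4,1)
Grübler: 3·4 − 2·4 − 1 = 3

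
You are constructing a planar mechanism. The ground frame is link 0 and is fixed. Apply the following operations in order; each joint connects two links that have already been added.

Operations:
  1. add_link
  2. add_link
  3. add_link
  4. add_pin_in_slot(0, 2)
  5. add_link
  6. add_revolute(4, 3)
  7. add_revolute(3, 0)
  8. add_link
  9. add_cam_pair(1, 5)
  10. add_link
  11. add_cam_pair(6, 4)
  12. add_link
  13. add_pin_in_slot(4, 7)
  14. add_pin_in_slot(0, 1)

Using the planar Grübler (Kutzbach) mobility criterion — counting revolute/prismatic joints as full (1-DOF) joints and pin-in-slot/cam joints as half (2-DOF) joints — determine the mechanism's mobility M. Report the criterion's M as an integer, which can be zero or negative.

ground; <1,0,0>
#1 <2,0,0>
#2 <3,0,0>
#3 <4,0,0>
PS:0↔2 J2 <4,0,1>
#4 <5,0,1>
R:4↔3 J1 <5,1,1>
R:3↔0 J1 <5,2,1>
#5 <6,2,1>
C:1↔5 J2 <6,2,2>
#6 <7,2,2>
C:6↔4 J2 <7,2,3>
#7 <8,2,3>
PS:4↔7 J2 <8,2,4>
PS:0↔1 J2 <8,2,5>
3×7 − 2×2 − 1×5 = 12

M = 12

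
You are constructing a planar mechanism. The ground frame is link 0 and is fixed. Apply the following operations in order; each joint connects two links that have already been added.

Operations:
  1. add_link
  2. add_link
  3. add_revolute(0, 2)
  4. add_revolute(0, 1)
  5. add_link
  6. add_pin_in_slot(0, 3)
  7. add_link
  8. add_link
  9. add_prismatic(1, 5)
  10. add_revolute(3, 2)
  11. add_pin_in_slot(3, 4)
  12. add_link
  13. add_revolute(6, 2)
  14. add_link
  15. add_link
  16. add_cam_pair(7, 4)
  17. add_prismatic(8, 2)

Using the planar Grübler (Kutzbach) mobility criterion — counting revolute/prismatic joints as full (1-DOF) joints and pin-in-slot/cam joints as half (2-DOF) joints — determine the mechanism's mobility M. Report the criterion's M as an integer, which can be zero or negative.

(L,J1,J2)=(1,0,0); link0 fixed
link1: (2,0,0)
link2: (3,0,0)
R 0-2 [J1]: (3,1,0)
R 0-1 [J1]: (3,2,0)
link3: (4,2,0)
PS 0-3 [J2]: (4,2,1)
link4: (5,2,1)
link5: (6,2,1)
P 1-5 [J1]: (6,3,1)
R 3-2 [J1]: (6,4,1)
PS 3-4 [J2]: (6,4,2)
link6: (7,4,2)
R 6-2 [J1]: (7,5,2)
link7: (8,5,2)
link8: (9,5,2)
C 7-4 [J2]: (9,5,3)
P 8-2 [J1]: (9,6,3)
Grübler: 3·8 − 2·6 − 3 = 9

M = 9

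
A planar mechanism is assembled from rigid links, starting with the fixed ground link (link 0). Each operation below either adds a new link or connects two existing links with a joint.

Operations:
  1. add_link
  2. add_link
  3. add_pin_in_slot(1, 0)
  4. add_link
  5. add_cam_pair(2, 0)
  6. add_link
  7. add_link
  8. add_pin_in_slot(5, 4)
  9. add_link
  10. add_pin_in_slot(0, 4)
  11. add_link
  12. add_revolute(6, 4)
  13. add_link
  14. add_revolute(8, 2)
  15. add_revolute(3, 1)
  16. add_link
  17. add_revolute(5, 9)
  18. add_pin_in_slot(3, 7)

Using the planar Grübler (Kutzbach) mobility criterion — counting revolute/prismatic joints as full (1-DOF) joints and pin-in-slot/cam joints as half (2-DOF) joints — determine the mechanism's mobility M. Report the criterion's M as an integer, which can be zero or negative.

M = 14

link 0 = ground. State L|J1|J2 = 1|0|0
+link1  2|0|0
+link2  3|0|0
PS(1,0) f=2→J2  3|0|1
+link3  4|0|1
C(2,0) f=2→J2  4|0|2
+link4  5|0|2
+link5  6|0|2
PS(5,4) f=2→J2  6|0|3
+link6  7|0|3
PS(0,4) f=2→J2  7|0|4
+link7  8|0|4
R(6,4) f=1→J1  8|1|4
+link8  9|1|4
R(8,2) f=1→J1  9|2|4
R(3,1) f=1→J1  9|3|4
+link9  10|3|4
R(5,9) f=1→J1  10|4|4
PS(3,7) f=2→J2  10|4|5
M = 3(10−1)−2·4−5 = 27−8−5 = 14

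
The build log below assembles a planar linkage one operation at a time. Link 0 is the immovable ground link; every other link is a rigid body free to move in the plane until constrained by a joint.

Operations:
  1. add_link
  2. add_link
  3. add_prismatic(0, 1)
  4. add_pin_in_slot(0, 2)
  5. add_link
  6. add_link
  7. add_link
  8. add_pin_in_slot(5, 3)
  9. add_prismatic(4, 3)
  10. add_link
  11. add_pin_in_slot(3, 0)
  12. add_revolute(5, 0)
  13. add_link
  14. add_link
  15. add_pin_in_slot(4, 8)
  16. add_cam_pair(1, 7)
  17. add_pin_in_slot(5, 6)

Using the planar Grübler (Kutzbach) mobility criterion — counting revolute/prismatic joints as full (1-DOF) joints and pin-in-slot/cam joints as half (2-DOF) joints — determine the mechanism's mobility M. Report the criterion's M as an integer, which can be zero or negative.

[1;0;0] (link 0 is ground)
L+ [2;0;0]
L+ [3;0;0]
P(0,1)∈J1 [3;1;0]
PS(0,2)∈J2 [3;1;1]
L+ [4;1;1]
L+ [5;1;1]
L+ [6;1;1]
PS(5,3)∈J2 [6;1;2]
P(4,3)∈J1 [6;2;2]
L+ [7;2;2]
PS(3,0)∈J2 [7;2;3]
R(5,0)∈J1 [7;3;3]
L+ [8;3;3]
L+ [9;3;3]
PS(4,8)∈J2 [9;3;4]
C(1,7)∈J2 [9;3;5]
PS(5,6)∈J2 [9;3;6]
mobility = 24 − 6 − 6 = 12

M = 12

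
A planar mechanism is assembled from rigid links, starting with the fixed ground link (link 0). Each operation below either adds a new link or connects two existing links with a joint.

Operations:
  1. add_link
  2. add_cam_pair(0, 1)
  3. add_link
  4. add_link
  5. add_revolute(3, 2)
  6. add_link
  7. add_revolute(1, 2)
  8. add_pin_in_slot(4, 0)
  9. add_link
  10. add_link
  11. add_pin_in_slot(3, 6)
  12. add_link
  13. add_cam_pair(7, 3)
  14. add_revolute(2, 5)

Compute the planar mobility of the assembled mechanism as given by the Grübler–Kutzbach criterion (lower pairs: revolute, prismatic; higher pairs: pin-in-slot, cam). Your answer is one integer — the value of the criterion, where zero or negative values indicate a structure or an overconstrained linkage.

M = 11

ground; <1,0,0>
#1 <2,0,0>
C:0↔1 J2 <2,0,1>
#2 <3,0,1>
#3 <4,0,1>
R:3↔2 J1 <4,1,1>
#4 <5,1,1>
R:1↔2 J1 <5,2,1>
PS:4↔0 J2 <5,2,2>
#5 <6,2,2>
#6 <7,2,2>
PS:3↔6 J2 <7,2,3>
#7 <8,2,3>
C:7↔3 J2 <8,2,4>
R:2↔5 J1 <8,3,4>
3×7 − 2×3 − 1×4 = 11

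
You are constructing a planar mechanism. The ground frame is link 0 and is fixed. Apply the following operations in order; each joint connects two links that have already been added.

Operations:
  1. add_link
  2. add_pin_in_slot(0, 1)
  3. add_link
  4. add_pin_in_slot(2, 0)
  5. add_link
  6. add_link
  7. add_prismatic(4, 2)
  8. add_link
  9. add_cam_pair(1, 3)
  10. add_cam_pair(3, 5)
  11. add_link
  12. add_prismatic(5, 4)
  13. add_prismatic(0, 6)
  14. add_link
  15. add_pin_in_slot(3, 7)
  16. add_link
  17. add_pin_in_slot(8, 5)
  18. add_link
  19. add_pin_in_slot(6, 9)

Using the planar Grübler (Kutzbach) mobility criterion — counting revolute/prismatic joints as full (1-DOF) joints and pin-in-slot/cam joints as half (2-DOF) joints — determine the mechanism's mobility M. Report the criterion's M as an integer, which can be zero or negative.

ground; <1,0,0>
#1 <2,0,0>
PS:0↔1 J2 <2,0,1>
#2 <3,0,1>
PS:2↔0 J2 <3,0,2>
#3 <4,0,2>
#4 <5,0,2>
P:4↔2 J1 <5,1,2>
#5 <6,1,2>
C:1↔3 J2 <6,1,3>
C:3↔5 J2 <6,1,4>
#6 <7,1,4>
P:5↔4 J1 <7,2,4>
P:0↔6 J1 <7,3,4>
#7 <8,3,4>
PS:3↔7 J2 <8,3,5>
#8 <9,3,5>
PS:8↔5 J2 <9,3,6>
#9 <10,3,6>
PS:6↔9 J2 <10,3,7>
3×9 − 2×3 − 1×7 = 14

M = 14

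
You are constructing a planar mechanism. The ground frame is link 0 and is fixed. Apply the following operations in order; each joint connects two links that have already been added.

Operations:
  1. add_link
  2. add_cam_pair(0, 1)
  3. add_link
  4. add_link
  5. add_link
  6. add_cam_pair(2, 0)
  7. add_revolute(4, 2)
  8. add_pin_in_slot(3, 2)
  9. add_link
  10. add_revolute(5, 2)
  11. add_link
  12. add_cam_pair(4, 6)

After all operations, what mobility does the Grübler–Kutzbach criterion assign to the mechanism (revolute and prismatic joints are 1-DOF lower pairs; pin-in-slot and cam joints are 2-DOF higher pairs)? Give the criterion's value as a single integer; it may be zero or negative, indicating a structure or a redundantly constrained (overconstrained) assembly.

[1;0;0] (link 0 is ground)
L+ [2;0;0]
C(0,1)∈J2 [2;0;1]
L+ [3;0;1]
L+ [4;0;1]
L+ [5;0;1]
C(2,0)∈J2 [5;0;2]
R(4,2)∈J1 [5;1;2]
PS(3,2)∈J2 [5;1;3]
L+ [6;1;3]
R(5,2)∈J1 [6;2;3]
L+ [7;2;3]
C(4,6)∈J2 [7;2;4]
mobility = 18 − 4 − 4 = 10

M = 10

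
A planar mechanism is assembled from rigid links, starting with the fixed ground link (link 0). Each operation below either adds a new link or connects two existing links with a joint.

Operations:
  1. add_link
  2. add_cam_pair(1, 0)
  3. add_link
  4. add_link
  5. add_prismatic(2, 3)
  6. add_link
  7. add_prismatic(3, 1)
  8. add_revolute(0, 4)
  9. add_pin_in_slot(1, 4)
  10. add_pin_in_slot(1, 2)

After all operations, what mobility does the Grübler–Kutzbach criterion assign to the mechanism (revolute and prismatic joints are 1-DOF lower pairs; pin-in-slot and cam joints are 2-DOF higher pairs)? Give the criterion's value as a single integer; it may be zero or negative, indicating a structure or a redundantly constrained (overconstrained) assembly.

link 0 = ground. State L|J1|J2 = 1|0|0
+link1  2|0|0
C(1,0) f=2→J2  2|0|1
+link2  3|0|1
+link3  4|0|1
P(2,3) f=1→J1  4|1|1
+link4  5|1|1
P(3,1) f=1→J1  5|2|1
R(0,4) f=1→J1  5|3|1
PS(1,4) f=2→J2  5|3|2
PS(1,2) f=2→J2  5|3|3
M = 3(5−1)−2·3−3 = 12−6−3 = 3

M = 3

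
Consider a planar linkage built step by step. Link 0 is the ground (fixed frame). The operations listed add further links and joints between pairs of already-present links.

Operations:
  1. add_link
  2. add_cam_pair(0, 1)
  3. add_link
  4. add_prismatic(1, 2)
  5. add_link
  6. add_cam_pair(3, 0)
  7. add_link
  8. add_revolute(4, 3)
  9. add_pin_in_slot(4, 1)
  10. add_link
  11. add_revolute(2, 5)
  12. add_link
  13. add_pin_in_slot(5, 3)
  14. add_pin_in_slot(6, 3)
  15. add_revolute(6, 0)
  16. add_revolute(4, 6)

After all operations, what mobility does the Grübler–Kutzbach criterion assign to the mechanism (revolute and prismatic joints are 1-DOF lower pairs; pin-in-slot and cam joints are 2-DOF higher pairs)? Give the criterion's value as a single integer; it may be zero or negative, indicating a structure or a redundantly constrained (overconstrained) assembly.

L=1 J1=0 J2=0
add link → L=2 J1=0 J2=0
C@0,1 dof=2 J2 → L=2 J1=0 J2=1
add link → L=3 J1=0 J2=1
P@1,2 dof=1 J1 → L=3 J1=1 J2=1
add link → L=4 J1=1 J2=1
C@3,0 dof=2 J2 → L=4 J1=1 J2=2
add link → L=5 J1=1 J2=2
R@4,3 dof=1 J1 → L=5 J1=2 J2=2
PS@4,1 dof=2 J2 → L=5 J1=2 J2=3
add link → L=6 J1=2 J2=3
R@2,5 dof=1 J1 → L=6 J1=3 J2=3
add link → L=7 J1=3 J2=3
PS@5,3 dof=2 J2 → L=7 J1=3 J2=4
PS@6,3 dof=2 J2 → L=7 J1=3 J2=5
R@6,0 dof=1 J1 → L=7 J1=4 J2=5
R@4,6 dof=1 J1 → L=7 J1=5 J2=5
M=3(L−1)−2J1−J2=3·6−2·5−5=3

M = 3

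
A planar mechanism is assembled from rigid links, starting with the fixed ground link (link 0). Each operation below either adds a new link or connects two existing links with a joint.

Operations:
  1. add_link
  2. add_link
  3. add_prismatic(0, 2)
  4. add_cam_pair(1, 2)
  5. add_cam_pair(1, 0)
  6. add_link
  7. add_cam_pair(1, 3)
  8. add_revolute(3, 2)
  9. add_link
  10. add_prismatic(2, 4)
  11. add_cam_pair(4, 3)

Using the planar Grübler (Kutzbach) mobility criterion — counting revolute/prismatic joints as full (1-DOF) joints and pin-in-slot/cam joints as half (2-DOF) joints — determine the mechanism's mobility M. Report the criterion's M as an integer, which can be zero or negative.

[1;0;0] (link 0 is ground)
L+ [2;0;0]
L+ [3;0;0]
P(0,2)∈J1 [3;1;0]
C(1,2)∈J2 [3;1;1]
C(1,0)∈J2 [3;1;2]
L+ [4;1;2]
C(1,3)∈J2 [4;1;3]
R(3,2)∈J1 [4;2;3]
L+ [5;2;3]
P(2,4)∈J1 [5;3;3]
C(4,3)∈J2 [5;3;4]
mobility = 12 − 6 − 4 = 2

M = 2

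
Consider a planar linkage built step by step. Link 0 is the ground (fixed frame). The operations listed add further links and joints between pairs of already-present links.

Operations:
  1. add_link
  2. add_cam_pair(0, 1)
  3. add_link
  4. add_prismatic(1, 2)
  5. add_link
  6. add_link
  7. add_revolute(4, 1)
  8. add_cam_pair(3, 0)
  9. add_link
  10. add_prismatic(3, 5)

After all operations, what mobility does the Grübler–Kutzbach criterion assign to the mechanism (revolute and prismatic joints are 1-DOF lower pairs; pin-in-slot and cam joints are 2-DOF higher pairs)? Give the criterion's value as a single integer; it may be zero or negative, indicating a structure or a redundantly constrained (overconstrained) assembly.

M = 7

link 0 = ground. State L|J1|J2 = 1|0|0
+link1  2|0|0
C(0,1) f=2→J2  2|0|1
+link2  3|0|1
P(1,2) f=1→J1  3|1|1
+link3  4|1|1
+link4  5|1|1
R(4,1) f=1→J1  5|2|1
C(3,0) f=2→J2  5|2|2
+link5  6|2|2
P(3,5) f=1→J1  6|3|2
M = 3(6−1)−2·3−2 = 15−6−2 = 7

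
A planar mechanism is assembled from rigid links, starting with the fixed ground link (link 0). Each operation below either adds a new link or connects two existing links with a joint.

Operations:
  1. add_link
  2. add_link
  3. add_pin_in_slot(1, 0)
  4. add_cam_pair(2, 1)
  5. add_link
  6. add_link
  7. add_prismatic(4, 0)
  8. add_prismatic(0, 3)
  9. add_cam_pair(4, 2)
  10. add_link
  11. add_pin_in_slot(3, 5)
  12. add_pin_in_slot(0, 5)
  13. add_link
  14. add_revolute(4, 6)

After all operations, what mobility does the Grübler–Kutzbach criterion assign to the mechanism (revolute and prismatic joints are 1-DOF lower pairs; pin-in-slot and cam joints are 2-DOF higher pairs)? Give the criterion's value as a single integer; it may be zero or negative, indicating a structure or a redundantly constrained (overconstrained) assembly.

M = 7

(L,J1,J2)=(1,0,0); link0 fixed
link1: (2,0,0)
link2: (3,0,0)
PS 1-0 [J2]: (3,0,1)
C 2-1 [J2]: (3,0,2)
link3: (4,0,2)
link4: (5,0,2)
P 4-0 [J1]: (5,1,2)
P 0-3 [J1]: (5,2,2)
C 4-2 [J2]: (5,2,3)
link5: (6,2,3)
PS 3-5 [J2]: (6,2,4)
PS 0-5 [J2]: (6,2,5)
link6: (7,2,5)
R 4-6 [J1]: (7,3,5)
Grübler: 3·6 − 2·3 − 5 = 7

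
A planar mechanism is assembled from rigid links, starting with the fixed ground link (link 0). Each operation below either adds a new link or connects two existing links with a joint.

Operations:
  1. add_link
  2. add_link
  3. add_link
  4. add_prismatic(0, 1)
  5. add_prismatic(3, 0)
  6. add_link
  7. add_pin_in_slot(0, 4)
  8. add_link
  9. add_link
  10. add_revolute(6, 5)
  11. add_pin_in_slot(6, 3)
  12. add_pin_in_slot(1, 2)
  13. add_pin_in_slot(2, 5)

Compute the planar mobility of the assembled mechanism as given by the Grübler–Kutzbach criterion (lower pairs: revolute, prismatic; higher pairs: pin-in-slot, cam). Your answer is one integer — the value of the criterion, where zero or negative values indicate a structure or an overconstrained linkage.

[1;0;0] (link 0 is ground)
L+ [2;0;0]
L+ [3;0;0]
L+ [4;0;0]
P(0,1)∈J1 [4;1;0]
P(3,0)∈J1 [4;2;0]
L+ [5;2;0]
PS(0,4)∈J2 [5;2;1]
L+ [6;2;1]
L+ [7;2;1]
R(6,5)∈J1 [7;3;1]
PS(6,3)∈J2 [7;3;2]
PS(1,2)∈J2 [7;3;3]
PS(2,5)∈J2 [7;3;4]
mobility = 18 − 6 − 4 = 8

M = 8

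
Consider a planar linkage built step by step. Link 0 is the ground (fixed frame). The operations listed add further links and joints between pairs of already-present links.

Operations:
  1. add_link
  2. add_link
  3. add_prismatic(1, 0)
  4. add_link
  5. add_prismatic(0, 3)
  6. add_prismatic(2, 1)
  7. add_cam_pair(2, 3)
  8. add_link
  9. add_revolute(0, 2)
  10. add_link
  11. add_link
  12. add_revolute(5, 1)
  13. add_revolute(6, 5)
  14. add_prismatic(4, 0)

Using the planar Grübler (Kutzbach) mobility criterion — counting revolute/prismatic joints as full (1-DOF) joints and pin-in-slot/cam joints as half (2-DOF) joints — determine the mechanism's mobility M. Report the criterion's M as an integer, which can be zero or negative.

M = 3

(L,J1,J2)=(1,0,0); link0 fixed
link1: (2,0,0)
link2: (3,0,0)
P 1-0 [J1]: (3,1,0)
link3: (4,1,0)
P 0-3 [J1]: (4,2,0)
P 2-1 [J1]: (4,3,0)
C 2-3 [J2]: (4,3,1)
link4: (5,3,1)
R 0-2 [J1]: (5,4,1)
link5: (6,4,1)
link6: (7,4,1)
R 5-1 [J1]: (7,5,1)
R 6-5 [J1]: (7,6,1)
P 4-0 [J1]: (7,7,1)
Grübler: 3·6 − 2·7 − 1 = 3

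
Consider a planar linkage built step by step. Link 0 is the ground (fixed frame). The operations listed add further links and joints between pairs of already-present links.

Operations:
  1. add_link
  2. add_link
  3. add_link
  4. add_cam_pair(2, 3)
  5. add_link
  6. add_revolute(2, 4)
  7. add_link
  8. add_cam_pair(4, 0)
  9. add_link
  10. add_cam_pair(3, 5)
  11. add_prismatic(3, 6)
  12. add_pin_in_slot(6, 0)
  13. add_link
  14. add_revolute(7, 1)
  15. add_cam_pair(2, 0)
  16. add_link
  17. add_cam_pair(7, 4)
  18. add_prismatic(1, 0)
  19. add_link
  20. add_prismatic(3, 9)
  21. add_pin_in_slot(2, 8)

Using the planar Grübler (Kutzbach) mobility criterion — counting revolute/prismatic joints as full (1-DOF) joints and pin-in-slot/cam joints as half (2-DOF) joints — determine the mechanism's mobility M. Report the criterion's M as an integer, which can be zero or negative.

M = 10

ground; <1,0,0>
#1 <2,0,0>
#2 <3,0,0>
#3 <4,0,0>
C:2↔3 J2 <4,0,1>
#4 <5,0,1>
R:2↔4 J1 <5,1,1>
#5 <6,1,1>
C:4↔0 J2 <6,1,2>
#6 <7,1,2>
C:3↔5 J2 <7,1,3>
P:3↔6 J1 <7,2,3>
PS:6↔0 J2 <7,2,4>
#7 <8,2,4>
R:7↔1 J1 <8,3,4>
C:2↔0 J2 <8,3,5>
#8 <9,3,5>
C:7↔4 J2 <9,3,6>
P:1↔0 J1 <9,4,6>
#9 <10,4,6>
P:3↔9 J1 <10,5,6>
PS:2↔8 J2 <10,5,7>
3×9 − 2×5 − 1×7 = 10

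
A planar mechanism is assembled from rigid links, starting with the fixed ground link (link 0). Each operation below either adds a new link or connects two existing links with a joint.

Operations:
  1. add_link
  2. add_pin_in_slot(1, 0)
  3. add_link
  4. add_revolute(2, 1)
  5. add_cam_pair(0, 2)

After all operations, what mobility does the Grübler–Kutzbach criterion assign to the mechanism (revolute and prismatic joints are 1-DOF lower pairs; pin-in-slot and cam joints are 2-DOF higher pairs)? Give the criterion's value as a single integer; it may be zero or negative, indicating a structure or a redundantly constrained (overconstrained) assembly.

M = 2

link 0 = ground. State L|J1|J2 = 1|0|0
+link1  2|0|0
PS(1,0) f=2→J2  2|0|1
+link2  3|0|1
R(2,1) f=1→J1  3|1|1
C(0,2) f=2→J2  3|1|2
M = 3(3−1)−2·1−2 = 6−2−2 = 2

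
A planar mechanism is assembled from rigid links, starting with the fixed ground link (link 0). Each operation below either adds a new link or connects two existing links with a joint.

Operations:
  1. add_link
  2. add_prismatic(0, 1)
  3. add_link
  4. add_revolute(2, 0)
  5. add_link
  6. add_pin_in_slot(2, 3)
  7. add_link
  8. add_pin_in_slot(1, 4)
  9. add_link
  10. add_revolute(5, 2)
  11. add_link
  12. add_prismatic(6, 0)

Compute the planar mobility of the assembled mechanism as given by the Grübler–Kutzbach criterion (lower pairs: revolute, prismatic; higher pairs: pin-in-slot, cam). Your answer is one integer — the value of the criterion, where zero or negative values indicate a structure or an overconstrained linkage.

L=1 J1=0 J2=0
add link → L=2 J1=0 J2=0
P@0,1 dof=1 J1 → L=2 J1=1 J2=0
add link → L=3 J1=1 J2=0
R@2,0 dof=1 J1 → L=3 J1=2 J2=0
add link → L=4 J1=2 J2=0
PS@2,3 dof=2 J2 → L=4 J1=2 J2=1
add link → L=5 J1=2 J2=1
PS@1,4 dof=2 J2 → L=5 J1=2 J2=2
add link → L=6 J1=2 J2=2
R@5,2 dof=1 J1 → L=6 J1=3 J2=2
add link → L=7 J1=3 J2=2
P@6,0 dof=1 J1 → L=7 J1=4 J2=2
M=3(L−1)−2J1−J2=3·6−2·4−2=8

M = 8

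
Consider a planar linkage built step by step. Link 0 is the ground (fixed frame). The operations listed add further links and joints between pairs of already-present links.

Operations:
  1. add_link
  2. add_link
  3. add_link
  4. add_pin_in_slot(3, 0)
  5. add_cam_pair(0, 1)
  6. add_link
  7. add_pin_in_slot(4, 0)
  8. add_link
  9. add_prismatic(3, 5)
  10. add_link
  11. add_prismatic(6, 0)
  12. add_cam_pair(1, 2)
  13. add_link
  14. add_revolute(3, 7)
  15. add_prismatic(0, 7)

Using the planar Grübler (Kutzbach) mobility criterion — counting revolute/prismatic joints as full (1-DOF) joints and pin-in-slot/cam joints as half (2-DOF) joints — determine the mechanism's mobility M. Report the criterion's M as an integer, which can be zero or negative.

M = 9

link 0 = ground. State L|J1|J2 = 1|0|0
+link1  2|0|0
+link2  3|0|0
+link3  4|0|0
PS(3,0) f=2→J2  4|0|1
C(0,1) f=2→J2  4|0|2
+link4  5|0|2
PS(4,0) f=2→J2  5|0|3
+link5  6|0|3
P(3,5) f=1→J1  6|1|3
+link6  7|1|3
P(6,0) f=1→J1  7|2|3
C(1,2) f=2→J2  7|2|4
+link7  8|2|4
R(3,7) f=1→J1  8|3|4
P(0,7) f=1→J1  8|4|4
M = 3(8−1)−2·4−4 = 21−8−4 = 9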